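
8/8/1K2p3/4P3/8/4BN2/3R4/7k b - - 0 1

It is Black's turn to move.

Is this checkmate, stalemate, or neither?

stalemate

Black to move; black king on h1.
In check: no.
King squares — g1: attacked by Be3; g2: attacked by Rd2; h2: attacked by Rd2.
Legal moves for Black: none.
Not in check and no legal moves → stalemate.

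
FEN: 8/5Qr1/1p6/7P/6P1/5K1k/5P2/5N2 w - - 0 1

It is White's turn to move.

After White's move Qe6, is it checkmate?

no

After Qe6: black king on h3; in check: no.
Black is not in check, so this cannot be checkmate.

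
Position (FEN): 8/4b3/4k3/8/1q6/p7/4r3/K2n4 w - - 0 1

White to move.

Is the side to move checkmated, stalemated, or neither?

White to move; white king on a1.
In check: no.
King squares — b1: attacked by Qb4; a2: attacked by Re2; b2: attacked by Nd1.
Legal moves for White: none.
Not in check and no legal moves → stalemate.

stalemate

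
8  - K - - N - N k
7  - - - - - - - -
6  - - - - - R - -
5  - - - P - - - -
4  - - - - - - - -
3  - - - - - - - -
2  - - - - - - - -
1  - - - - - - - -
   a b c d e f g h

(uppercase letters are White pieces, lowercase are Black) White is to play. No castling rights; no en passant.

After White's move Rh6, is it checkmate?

After Rh6: black king on h8; in check: yes, from the white rook on h6.
Black has 1 legal reply: Kxg8.
In check but a legal move exists → not checkmate.

no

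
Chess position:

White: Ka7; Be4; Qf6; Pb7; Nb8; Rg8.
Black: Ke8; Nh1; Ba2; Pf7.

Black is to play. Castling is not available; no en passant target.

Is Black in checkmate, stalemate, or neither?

checkmate

Black to move; black king on e8.
In check: yes, from the white rook on g8.
King squares — d7: attacked by Nb8; e7: attacked by Qf6; f7: own pawn; d8: attacked by Qf6; f8: attacked by Rg8.
Legal moves for Black: none.
In check with no legal moves → checkmate.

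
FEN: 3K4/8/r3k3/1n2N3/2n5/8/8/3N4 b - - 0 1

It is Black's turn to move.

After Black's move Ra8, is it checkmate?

After Ra8: white king on d8; in check: yes, from the black rook on a8.
King squares — c7: attacked by Nb5; d7: attacked by Ke6; e7: attacked by Ke6; c8: attacked by Ra8; e8: attacked by Ra8.
White has no legal moves → checkmate.

yes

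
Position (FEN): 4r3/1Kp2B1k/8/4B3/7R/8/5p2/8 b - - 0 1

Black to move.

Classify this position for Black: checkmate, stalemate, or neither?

Black to move; black king on h7.
In check: yes, from the white rook on h4.
King squares — g6: attacked by Bf7; h6: attacked by Rh4; g7: attacked by Be5; g8: attacked by Bf7; h8: attacked by Rh4.
Legal moves for Black: none.
In check with no legal moves → checkmate.

checkmate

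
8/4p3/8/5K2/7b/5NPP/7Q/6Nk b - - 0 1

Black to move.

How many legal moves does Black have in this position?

0

Black to move; king on h1.
In check: yes, from the white queen on h2.
Legal moves: none.
Count: 0.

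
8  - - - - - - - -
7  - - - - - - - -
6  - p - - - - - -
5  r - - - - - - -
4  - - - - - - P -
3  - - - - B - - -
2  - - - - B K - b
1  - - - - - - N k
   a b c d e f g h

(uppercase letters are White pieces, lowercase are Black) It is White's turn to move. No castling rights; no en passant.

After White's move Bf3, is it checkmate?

After Bf3: black king on h1; in check: yes, from the white bishop on f3.
King squares — g1: attacked by Kf2; g2: attacked by Kf2; h2: own bishop.
Black has no legal moves → checkmate.

yes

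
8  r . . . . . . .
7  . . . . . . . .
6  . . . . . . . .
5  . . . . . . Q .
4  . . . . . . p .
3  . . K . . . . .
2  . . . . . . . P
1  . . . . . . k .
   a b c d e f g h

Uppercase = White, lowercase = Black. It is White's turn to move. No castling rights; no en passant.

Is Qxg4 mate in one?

no

After Qxg4: black king on g1; in check: yes, from the white queen on g4.
Black has 4 legal replies: Kxh2, Kf2, Kh1, Kf1.
In check but a legal move exists → not checkmate.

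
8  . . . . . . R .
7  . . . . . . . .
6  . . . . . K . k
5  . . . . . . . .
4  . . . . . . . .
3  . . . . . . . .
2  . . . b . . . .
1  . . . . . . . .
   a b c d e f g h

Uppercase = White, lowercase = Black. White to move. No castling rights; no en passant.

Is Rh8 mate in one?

After Rh8: black king on h6; in check: yes, from the white rook on h8.
King squares — g5: attacked by Kf6; h5: attacked by Rh8; g6: attacked by Kf6; g7: attacked by Kf6; h7: attacked by Rh8.
Black has no legal moves → checkmate.

yes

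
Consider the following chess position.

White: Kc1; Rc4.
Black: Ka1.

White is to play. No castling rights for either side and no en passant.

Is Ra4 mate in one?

yes

After Ra4: black king on a1; in check: yes, from the white rook on a4.
King squares — b1: attacked by Kc1; a2: attacked by Ra4; b2: attacked by Kc1.
Black has no legal moves → checkmate.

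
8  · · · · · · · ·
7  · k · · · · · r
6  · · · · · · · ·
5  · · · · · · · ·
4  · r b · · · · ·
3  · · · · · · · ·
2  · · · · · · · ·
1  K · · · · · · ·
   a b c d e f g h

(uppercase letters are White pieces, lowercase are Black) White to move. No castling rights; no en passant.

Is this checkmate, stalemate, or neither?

White to move; white king on a1.
In check: no.
King squares — b1: attacked by Rb4; a2: attacked by Bc4; b2: attacked by Rb4.
Legal moves for White: none.
Not in check and no legal moves → stalemate.

stalemate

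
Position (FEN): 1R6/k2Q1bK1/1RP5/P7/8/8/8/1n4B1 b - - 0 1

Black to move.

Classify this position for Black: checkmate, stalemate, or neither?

Black to move; black king on a7.
In check: yes, from the white queen on d7.
King squares — a6: attacked by Rb6; b6: attacked by Bg1; b7: attacked by Rb6; a8: attacked by Rb8; b8: attacked by Rb6.
Legal moves for Black: none.
In check with no legal moves → checkmate.

checkmate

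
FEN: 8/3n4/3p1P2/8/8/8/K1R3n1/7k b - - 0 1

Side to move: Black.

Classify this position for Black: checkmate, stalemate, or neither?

neither

Black to move; black king on h1.
In check: no.
Legal moves for Black: Nf8, Nb8, Nxf6, Nb6, Ne5, Nc5, Nh4, Nf4, Ne3, Ne1, Kh2, Kg1, d5.
Black has 13 legal moves and is not in check → neither.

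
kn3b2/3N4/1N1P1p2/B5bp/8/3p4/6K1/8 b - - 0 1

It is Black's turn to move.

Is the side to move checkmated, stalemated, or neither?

neither

Black to move; black king on a8.
In check: yes, from the white knight on b6.
King squares — a7: available; b7: available; b8: own knight.
Legal moves for Black: Kb7, Ka7.
Black is in check but has 2 legal moves → neither.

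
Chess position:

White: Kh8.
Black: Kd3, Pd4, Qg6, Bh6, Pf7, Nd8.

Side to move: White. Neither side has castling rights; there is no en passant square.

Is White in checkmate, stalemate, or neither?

stalemate

White to move; white king on h8.
In check: no.
King squares — g7: attacked by Qg6; h7: attacked by Qg6; g8: attacked by Qg6.
Legal moves for White: none.
Not in check and no legal moves → stalemate.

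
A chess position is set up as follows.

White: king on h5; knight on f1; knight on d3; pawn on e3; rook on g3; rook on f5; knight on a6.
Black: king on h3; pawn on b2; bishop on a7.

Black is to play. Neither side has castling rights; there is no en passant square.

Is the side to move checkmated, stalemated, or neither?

checkmate

Black to move; black king on h3.
In check: yes, from the white rook on g3.
King squares — g2: attacked by Rg3; h2: attacked by Nf1; g3: attacked by Nf1; g4: attacked by Rg3; h4: attacked by Kh5.
Legal moves for Black: none.
In check with no legal moves → checkmate.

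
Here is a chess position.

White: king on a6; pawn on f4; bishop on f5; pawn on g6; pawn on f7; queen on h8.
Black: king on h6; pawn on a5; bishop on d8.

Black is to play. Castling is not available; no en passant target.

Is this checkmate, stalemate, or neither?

checkmate

Black to move; black king on h6.
In check: yes, from the white queen on h8.
King squares — g5: attacked by Pf4; h5: attacked by Qh8; g6: attacked by Bf5; g7: attacked by Qh8; h7: attacked by Pg6.
Legal moves for Black: none.
In check with no legal moves → checkmate.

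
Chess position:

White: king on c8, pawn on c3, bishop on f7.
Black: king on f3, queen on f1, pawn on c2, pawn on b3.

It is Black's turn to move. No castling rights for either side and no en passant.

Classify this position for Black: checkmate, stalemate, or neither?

Black to move; black king on f3.
In check: no.
Legal moves for Black include: Kg4, Kf4, Ke4, Kg3, Ke3, Kg2, Kf2, Ke2, Qa6+, Qb5, Qc4+, Qh3+, Qd3, Qg2, Qf2, Qe2, Qh1, Qg1, ... (list truncated; more exist).
Black has legal moves and is not in check → neither.

neither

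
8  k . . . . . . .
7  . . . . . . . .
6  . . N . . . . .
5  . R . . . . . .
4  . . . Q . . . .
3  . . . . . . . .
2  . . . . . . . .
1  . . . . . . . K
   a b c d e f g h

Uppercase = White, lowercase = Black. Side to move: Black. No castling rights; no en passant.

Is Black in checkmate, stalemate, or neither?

stalemate

Black to move; black king on a8.
In check: no.
King squares — a7: attacked by Qd4; b7: attacked by Rb5; b8: attacked by Rb5.
Legal moves for Black: none.
Not in check and no legal moves → stalemate.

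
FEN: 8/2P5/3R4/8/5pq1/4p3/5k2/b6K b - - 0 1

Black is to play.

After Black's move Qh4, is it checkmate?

yes

After Qh4: white king on h1; in check: yes, from the black queen on h4.
King squares — g1: attacked by Kf2; g2: attacked by Kf2; h2: attacked by Qh4.
White has no legal moves → checkmate.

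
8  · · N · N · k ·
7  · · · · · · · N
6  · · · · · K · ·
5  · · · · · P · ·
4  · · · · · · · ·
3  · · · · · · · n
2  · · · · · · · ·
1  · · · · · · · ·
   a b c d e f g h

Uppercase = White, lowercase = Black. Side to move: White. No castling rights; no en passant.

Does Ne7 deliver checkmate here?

After Ne7: black king on g8; in check: yes, from the white knight on e7.
Black has 2 legal replies: Kh8, Kxh7.
In check but a legal move exists → not checkmate.

no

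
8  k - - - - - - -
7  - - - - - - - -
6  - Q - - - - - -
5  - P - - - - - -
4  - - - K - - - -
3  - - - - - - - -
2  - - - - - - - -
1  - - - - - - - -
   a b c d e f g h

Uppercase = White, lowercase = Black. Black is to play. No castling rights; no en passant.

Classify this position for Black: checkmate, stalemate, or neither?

stalemate

Black to move; black king on a8.
In check: no.
King squares — a7: attacked by Qb6; b7: attacked by Qb6; b8: attacked by Qb6.
Legal moves for Black: none.
Not in check and no legal moves → stalemate.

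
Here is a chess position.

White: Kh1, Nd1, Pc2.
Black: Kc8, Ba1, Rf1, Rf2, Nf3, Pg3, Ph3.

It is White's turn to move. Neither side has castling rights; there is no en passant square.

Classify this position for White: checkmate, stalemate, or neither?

White to move; white king on h1.
In check: yes, from the black rook on f1.
King squares — g1: attacked by Rf1; g2: attacked by Rf2; h2: attacked by Rf2.
Legal moves for White: none.
In check with no legal moves → checkmate.

checkmate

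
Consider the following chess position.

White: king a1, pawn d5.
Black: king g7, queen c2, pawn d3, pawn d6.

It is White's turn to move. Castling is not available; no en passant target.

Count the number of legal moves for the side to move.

0

White to move; king on a1.
In check: no.
Legal moves: none.
Count: 0.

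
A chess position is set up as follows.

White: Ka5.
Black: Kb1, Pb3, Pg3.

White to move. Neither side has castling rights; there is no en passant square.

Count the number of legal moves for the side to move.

5

White to move; king on a5.
In check: no.
Legal moves: Kb6, Ka6, Kb5, Kb4, Ka4.
Count: 5.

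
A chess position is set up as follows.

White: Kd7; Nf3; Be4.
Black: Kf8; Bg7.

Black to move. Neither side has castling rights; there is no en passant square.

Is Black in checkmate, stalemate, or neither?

Black to move; black king on f8.
In check: no.
Legal moves for Black: Kg8, Kf7, Bh8, Bh6, Bf6, Be5, Bd4, Bc3, Bb2, Ba1.
Black has 10 legal moves and is not in check → neither.

neither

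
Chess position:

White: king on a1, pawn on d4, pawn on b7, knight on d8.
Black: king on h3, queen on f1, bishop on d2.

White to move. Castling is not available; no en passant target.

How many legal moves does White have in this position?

2

White to move; king on a1.
In check: yes, from the black queen on f1.
Legal moves: Kb2, Ka2.
Count: 2.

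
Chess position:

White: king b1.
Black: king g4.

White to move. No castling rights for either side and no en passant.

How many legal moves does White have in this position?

5

White to move; king on b1.
In check: no.
Legal moves: Kc2, Kb2, Ka2, Kc1, Ka1.
Count: 5.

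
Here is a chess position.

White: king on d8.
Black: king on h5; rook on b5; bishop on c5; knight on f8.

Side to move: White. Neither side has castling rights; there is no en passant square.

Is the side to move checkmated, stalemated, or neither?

neither

White to move; white king on d8.
In check: no.
Legal moves for White: Ke8, Kc8, Kc7.
White has 3 legal moves and is not in check → neither.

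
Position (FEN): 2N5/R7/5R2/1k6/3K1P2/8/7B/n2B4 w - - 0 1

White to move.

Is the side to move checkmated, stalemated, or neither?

White to move; white king on d4.
In check: no.
Legal moves for White include: Ne7, Nd6+, Nb6, Ra8, Rh7, Rg7, Raf7, Re7, Rd7, Rc7, Rb7+, Raa6, Ra5+, Ra4, Ra3, Ra2, Rxa1, Rf8, ... (list truncated; more exist).
White has legal moves and is not in check → neither.

neither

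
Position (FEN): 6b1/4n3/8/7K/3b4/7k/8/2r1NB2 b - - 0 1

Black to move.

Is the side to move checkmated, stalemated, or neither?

Black to move; black king on h3.
In check: yes, from the white bishop on f1.
King squares — g2: attacked by Ne1; h2: available; g3: available; g4: attacked by Kh5; h4: attacked by Kh5.
Legal moves for Black: Kg3, Kh2.
Black is in check but has 2 legal moves → neither.

neither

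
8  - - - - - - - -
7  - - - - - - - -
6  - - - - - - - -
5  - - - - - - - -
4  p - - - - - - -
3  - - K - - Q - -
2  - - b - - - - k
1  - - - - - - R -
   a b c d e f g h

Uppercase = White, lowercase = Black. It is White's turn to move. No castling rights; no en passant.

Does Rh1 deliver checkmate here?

yes

After Rh1: black king on h2; in check: yes, from the white rook on h1.
King squares — g1: attacked by Rh1; h1: attacked by Qf3; g2: attacked by Qf3; g3: attacked by Qf3; h3: attacked by Rh1.
Black has no legal moves → checkmate.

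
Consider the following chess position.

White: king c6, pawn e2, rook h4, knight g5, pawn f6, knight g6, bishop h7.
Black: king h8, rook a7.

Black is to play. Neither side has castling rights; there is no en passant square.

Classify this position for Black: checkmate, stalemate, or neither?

checkmate

Black to move; black king on h8.
In check: yes, from the white knight on g6.
King squares — g7: attacked by Pf6; h7: attacked by Rh4; g8: attacked by Bh7.
Legal moves for Black: none.
In check with no legal moves → checkmate.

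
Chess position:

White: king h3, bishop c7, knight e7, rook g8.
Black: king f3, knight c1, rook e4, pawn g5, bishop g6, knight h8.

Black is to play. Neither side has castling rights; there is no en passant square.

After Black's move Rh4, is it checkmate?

yes

After Rh4: white king on h3; in check: yes, from the black rook on h4.
King squares — g2: attacked by Kf3; h2: attacked by Rh4; g3: attacked by Kf3; g4: attacked by Kf3; h4: attacked by Pg5.
White has no legal moves → checkmate.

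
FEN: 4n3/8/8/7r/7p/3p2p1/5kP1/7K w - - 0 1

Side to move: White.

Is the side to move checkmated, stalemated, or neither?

White to move; white king on h1.
In check: no.
King squares — g1: attacked by Kf2; g2: own pawn; h2: attacked by Pg3.
Legal moves for White: none.
Not in check and no legal moves → stalemate.

stalemate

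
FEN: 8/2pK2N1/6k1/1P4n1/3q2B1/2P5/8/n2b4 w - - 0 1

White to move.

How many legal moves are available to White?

6

White to move; king on d7.
In check: yes, from the black queen on d4.
Legal moves: Ke8, Kc8, Ke7, Kxc7, Kc6, cxd4.
Count: 6.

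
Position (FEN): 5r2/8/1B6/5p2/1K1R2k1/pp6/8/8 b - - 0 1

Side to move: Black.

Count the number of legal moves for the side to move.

6

Black to move; king on g4.
In check: yes, from the white rook on d4.
Legal moves: Kh5, Kg5, Kh3, Kg3, Kf3, f4.
Count: 6.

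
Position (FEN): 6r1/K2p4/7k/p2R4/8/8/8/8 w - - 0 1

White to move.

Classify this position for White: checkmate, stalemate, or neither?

neither

White to move; white king on a7.
In check: no.
Legal moves for White: Kb7, Kb6, Ka6, Rxd7, Rd6+, Rh5+, Rg5, Rf5, Re5, Rc5, Rb5, Rxa5, Rd4, Rd3, Rd2, Rd1.
White has 16 legal moves and is not in check → neither.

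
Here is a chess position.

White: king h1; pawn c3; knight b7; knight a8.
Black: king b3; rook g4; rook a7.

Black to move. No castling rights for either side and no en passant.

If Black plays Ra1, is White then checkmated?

After Ra1: white king on h1; in check: yes, from the black rook on a1.
White has 1 legal reply: Kh2.
In check but a legal move exists → not checkmate.

no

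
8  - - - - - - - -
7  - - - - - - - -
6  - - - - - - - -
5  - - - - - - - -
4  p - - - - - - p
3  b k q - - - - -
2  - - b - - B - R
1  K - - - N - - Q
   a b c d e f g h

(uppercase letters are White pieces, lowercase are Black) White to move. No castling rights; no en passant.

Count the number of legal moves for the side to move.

0

White to move; king on a1.
In check: yes, from the black queen on c3.
Legal moves: none.
Count: 0.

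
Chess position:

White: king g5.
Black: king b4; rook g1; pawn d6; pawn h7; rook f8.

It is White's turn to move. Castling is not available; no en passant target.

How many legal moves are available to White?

3

White to move; king on g5.
In check: yes, from the black rook on g1.
Legal moves: Kh6, Kh5, Kh4.
Count: 3.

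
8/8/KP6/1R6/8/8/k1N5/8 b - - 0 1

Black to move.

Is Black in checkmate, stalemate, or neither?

Black to move; black king on a2.
In check: no.
King squares — a1: attacked by Nc2; b1: attacked by Rb5; b2: attacked by Rb5; a3: attacked by Nc2; b3: attacked by Rb5.
Legal moves for Black: none.
Not in check and no legal moves → stalemate.

stalemate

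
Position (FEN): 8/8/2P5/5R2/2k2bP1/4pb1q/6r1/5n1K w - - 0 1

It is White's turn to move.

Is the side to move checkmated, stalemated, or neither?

White to move; white king on h1.
In check: yes, from the black queen on h3.
King squares — g1: attacked by Rg2; g2: attacked by Bf3; h2: attacked by Nf1.
Legal moves for White: none.
In check with no legal moves → checkmate.

checkmate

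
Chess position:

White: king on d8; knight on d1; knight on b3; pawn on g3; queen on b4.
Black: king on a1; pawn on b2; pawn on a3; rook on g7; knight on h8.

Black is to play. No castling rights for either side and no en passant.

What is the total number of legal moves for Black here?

Black to move; king on a1.
In check: yes, from the white knight on b3.
Legal moves: Ka2, Kb1.
Count: 2.

2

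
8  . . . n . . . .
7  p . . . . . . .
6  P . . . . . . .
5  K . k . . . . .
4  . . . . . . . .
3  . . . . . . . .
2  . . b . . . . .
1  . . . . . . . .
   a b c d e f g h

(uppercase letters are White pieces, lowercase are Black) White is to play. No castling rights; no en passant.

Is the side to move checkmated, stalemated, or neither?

White to move; white king on a5.
In check: no.
King squares — a4: attacked by Bc2; b4: attacked by Kc5; b5: attacked by Kc5; a6: own pawn; b6: attacked by Kc5.
Legal moves for White: none.
Not in check and no legal moves → stalemate.

stalemate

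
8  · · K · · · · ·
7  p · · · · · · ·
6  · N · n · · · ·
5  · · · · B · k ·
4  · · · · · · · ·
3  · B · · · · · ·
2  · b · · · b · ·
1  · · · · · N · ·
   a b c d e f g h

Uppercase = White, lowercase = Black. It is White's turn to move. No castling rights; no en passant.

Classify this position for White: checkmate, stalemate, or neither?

White to move; white king on c8.
In check: yes, from the black knight on d6.
King squares — b7: attacked by Nd6; c7: available; d7: available; b8: available; d8: available.
Legal moves for White: Kd8, Kb8, Kd7, Kc7, Bxd6.
White is in check but has 5 legal moves → neither.

neither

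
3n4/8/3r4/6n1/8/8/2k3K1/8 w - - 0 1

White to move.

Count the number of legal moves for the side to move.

White to move; king on g2.
In check: no.
Legal moves: Kg3, Kh2, Kf2, Kh1, Kg1, Kf1.
Count: 6.

6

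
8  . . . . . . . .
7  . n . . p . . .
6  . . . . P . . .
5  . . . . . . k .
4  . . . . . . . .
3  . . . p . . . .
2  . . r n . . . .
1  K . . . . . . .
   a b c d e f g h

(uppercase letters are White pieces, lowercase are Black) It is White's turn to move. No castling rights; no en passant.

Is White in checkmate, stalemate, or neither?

White to move; white king on a1.
In check: no.
King squares — b1: attacked by Nd2; a2: attacked by Rc2; b2: attacked by Rc2.
Legal moves for White: none.
Not in check and no legal moves → stalemate.

stalemate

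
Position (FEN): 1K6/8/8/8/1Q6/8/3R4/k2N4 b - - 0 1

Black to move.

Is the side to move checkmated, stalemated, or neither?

stalemate

Black to move; black king on a1.
In check: no.
King squares — b1: attacked by Qb4; a2: attacked by Rd2; b2: attacked by Nd1.
Legal moves for Black: none.
Not in check and no legal moves → stalemate.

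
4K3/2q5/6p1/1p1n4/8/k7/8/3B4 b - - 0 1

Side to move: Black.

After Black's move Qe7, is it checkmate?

yes

After Qe7: white king on e8; in check: yes, from the black queen on e7.
King squares — d7: attacked by Qe7; e7: attacked by Nd5; f7: attacked by Qe7; d8: attacked by Qe7; f8: attacked by Qe7.
White has no legal moves → checkmate.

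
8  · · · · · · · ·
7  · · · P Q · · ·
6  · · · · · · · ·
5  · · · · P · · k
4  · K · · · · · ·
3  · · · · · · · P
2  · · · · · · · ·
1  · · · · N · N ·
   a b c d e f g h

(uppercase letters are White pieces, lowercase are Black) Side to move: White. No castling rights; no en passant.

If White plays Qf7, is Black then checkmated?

no

After Qf7: black king on h5; in check: yes, from the white queen on f7.
Black has 3 legal replies: Kh6, Kg5, Kh4.
In check but a legal move exists → not checkmate.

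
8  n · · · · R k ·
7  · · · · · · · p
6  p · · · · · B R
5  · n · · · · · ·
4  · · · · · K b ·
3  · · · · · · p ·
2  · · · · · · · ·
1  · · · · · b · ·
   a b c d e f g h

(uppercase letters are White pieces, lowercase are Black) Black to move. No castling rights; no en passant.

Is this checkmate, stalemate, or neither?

Black to move; black king on g8.
In check: yes, from the white rook on f8.
Legal moves for Black: Kxf8, Kg7.
Black is in check but has 2 legal moves → neither.

neither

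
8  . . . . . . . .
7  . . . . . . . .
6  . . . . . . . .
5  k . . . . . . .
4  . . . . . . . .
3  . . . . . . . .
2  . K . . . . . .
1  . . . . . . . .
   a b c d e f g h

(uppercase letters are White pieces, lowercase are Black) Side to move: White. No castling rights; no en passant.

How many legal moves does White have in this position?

White to move; king on b2.
In check: no.
Legal moves: Kc3, Kb3, Ka3, Kc2, Ka2, Kc1, Kb1, Ka1.
Count: 8.

8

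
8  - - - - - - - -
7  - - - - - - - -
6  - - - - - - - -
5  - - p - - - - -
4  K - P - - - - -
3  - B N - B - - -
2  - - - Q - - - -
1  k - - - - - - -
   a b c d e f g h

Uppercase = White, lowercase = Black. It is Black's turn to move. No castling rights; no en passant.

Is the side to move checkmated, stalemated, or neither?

Black to move; black king on a1.
In check: no.
King squares — b1: attacked by Nc3; a2: attacked by Qd2; b2: attacked by Qd2.
Legal moves for Black: none.
Not in check and no legal moves → stalemate.

stalemate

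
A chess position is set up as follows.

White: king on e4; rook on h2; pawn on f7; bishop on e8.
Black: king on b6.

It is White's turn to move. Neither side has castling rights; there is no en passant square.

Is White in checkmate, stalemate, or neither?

neither

White to move; white king on e4.
In check: no.
Legal moves for White include: Bd7, Bc6, Bb5, Ba4, Kf5, Ke5, Kd5, Kf4, Kd4, Kf3, Ke3, Kd3, Rh8, Rh7, Rh6+, Rh5, Rh4, Rh3, ... (list truncated; more exist).
White has legal moves and is not in check → neither.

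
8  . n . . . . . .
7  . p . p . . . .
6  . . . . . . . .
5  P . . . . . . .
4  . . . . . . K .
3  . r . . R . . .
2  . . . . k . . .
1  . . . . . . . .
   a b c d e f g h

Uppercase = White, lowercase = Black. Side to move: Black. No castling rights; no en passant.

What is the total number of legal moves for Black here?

6

Black to move; king on e2.
In check: yes, from the white rook on e3.
Legal moves: Kxe3, Kf2, Kd2, Kf1, Kd1, Rxe3.
Count: 6.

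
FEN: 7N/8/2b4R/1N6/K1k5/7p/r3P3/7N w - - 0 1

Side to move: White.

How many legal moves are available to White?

White to move; king on a4.
In check: yes, from the black rook on a2.
Legal moves: none.
Count: 0.

0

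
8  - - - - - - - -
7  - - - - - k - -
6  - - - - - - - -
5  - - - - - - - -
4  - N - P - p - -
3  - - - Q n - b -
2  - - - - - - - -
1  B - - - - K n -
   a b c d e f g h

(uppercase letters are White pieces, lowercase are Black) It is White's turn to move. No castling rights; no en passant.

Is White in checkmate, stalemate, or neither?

neither

White to move; white king on f1.
In check: yes, from the black knight on e3.
Legal moves for White: Kxg1, Qxe3.
White is in check but has 2 legal moves → neither.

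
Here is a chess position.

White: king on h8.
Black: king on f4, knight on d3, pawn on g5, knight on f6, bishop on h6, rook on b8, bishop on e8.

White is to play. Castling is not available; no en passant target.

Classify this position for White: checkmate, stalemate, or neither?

White to move; white king on h8.
In check: no.
King squares — g7: attacked by Bh6; h7: attacked by Nf6; g8: attacked by Nf6.
Legal moves for White: none.
Not in check and no legal moves → stalemate.

stalemate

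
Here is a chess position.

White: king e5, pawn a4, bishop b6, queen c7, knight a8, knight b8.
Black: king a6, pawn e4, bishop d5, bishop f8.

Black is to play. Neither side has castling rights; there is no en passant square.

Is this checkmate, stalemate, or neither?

checkmate

Black to move; black king on a6.
In check: yes, from the white knight on b8.
King squares — a5: attacked by Bb6; b5: attacked by Pa4; b6: attacked by Qc7; a7: attacked by Bb6; b7: attacked by Qc7.
Legal moves for Black: none.
In check with no legal moves → checkmate.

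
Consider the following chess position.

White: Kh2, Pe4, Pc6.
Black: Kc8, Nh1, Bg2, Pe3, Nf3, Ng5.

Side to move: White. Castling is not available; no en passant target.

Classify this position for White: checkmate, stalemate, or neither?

neither

White to move; white king on h2.
In check: yes, from the black knight on f3.
King squares — g1: attacked by Nf3; h1: attacked by Bg2; g2: available; g3: attacked by Nh1; h3: attacked by Bg2.
Legal moves for White: Kxg2.
White is in check but has 1 legal move → neither.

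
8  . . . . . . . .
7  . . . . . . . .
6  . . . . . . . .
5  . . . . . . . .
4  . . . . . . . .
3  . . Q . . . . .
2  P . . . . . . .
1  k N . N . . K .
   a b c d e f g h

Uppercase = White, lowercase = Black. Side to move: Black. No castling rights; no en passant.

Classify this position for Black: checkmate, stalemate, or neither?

neither

Black to move; black king on a1.
In check: yes, from the white queen on c3.
King squares — b1: available; a2: available; b2: attacked by Nd1.
Legal moves for Black: Kxa2, Kxb1.
Black is in check but has 2 legal moves → neither.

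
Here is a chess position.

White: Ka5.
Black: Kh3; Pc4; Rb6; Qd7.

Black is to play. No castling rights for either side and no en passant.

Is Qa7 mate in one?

yes

After Qa7: white king on a5; in check: yes, from the black queen on a7.
King squares — a4: attacked by Qa7; b4: attacked by Rb6; b5: attacked by Rb6; a6: attacked by Rb6; b6: attacked by Qa7.
White has no legal moves → checkmate.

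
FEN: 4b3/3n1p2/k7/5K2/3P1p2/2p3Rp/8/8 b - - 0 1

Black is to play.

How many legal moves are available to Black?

16

Black to move; king on a6.
In check: no.
Legal moves: Nf8, Nb8, Nf6, Nb6, Ne5, Nc5, Kb7, Ka7, Kb6, Kb5, Ka5, fxg3, f6, f3, h2, c2.
Count: 16.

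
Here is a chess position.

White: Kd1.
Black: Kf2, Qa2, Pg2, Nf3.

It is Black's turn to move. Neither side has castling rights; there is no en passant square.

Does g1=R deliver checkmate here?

yes

After g1=R: white king on d1; in check: yes, from the black rook on g1.
King squares — c1: attacked by Rg1; e1: attacked by Rg1; c2: attacked by Qa2; d2: attacked by Qa2; e2: attacked by Qa2.
White has no legal moves → checkmate.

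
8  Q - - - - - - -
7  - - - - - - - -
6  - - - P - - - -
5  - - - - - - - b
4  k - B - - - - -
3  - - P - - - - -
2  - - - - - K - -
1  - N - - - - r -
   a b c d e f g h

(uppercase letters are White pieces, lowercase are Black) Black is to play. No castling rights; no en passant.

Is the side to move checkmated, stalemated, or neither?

Black to move; black king on a4.
In check: yes, from the white queen on a8.
King squares — a3: attacked by Nb1; b3: attacked by Bc4; b4: attacked by Pc3; a5: attacked by Qa8; b5: attacked by Bc4.
Legal moves for Black: none.
In check with no legal moves → checkmate.

checkmate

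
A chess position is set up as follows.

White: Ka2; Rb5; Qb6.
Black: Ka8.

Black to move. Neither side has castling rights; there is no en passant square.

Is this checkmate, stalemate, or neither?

stalemate

Black to move; black king on a8.
In check: no.
King squares — a7: attacked by Qb6; b7: attacked by Qb6; b8: attacked by Qb6.
Legal moves for Black: none.
Not in check and no legal moves → stalemate.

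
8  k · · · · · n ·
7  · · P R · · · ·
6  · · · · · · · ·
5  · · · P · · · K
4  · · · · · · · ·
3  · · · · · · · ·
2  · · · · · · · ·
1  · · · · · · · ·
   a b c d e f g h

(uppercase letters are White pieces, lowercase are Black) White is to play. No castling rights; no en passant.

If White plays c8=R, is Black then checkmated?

After c8=R: black king on a8; in check: yes, from the white rook on c8.
King squares — a7: attacked by Rd7; b7: attacked by Rd7; b8: attacked by Rc8.
Black has no legal moves → checkmate.

yes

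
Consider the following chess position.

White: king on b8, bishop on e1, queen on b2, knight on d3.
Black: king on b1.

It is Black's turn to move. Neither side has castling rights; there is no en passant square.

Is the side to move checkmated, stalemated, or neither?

checkmate

Black to move; black king on b1.
In check: yes, from the white queen on b2.
King squares — a1: attacked by Qb2; c1: attacked by Qb2; a2: attacked by Qb2; b2: attacked by Nd3; c2: attacked by Qb2.
Legal moves for Black: none.
In check with no legal moves → checkmate.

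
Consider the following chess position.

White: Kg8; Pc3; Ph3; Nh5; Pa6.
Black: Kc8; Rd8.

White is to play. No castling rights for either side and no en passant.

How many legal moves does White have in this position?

White to move; king on g8.
In check: yes, from the black rook on d8.
Legal moves: Kh7, Kg7, Kf7.
Count: 3.

3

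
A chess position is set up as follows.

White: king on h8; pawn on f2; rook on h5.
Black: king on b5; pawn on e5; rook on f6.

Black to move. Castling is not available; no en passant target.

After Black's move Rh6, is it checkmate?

After Rh6: white king on h8; in check: yes, from the black rook on h6.
White has 3 legal replies: Kg8, Kg7, Rxh6.
In check but a legal move exists → not checkmate.

no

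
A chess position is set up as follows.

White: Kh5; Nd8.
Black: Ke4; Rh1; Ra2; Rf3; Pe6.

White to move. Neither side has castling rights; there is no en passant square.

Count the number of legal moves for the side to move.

3

White to move; king on h5.
In check: yes, from the black rook on h1.
Legal moves: Kg6, Kg5, Kg4.
Count: 3.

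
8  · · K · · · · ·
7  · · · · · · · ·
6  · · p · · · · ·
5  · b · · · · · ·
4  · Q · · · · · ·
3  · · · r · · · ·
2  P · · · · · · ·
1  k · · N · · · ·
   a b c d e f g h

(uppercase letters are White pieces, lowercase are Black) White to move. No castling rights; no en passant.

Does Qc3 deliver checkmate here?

no

After Qc3: black king on a1; in check: yes, from the white queen on c3.
Black has 3 legal replies: Kxa2, Kb1, Rxc3.
In check but a legal move exists → not checkmate.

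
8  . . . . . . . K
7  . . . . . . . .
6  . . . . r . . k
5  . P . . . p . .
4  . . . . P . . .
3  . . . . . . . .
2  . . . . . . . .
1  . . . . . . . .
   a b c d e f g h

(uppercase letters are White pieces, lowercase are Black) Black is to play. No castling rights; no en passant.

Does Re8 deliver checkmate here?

yes

After Re8: white king on h8; in check: yes, from the black rook on e8.
King squares — g7: attacked by Kh6; h7: attacked by Kh6; g8: attacked by Re8.
White has no legal moves → checkmate.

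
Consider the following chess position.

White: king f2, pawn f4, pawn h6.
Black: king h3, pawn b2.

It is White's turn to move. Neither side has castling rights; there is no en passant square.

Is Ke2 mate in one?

After Ke2: black king on h3; in check: no.
Black is not in check, so this cannot be checkmate.

no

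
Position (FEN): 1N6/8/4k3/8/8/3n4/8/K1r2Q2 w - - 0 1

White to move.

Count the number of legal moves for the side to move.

White to move; king on a1.
In check: yes, from the black rook on c1.
Legal moves: Ka2, Qxc1.
Count: 2.

2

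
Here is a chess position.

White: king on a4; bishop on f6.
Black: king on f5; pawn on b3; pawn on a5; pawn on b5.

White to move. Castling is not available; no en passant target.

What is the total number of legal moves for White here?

4

White to move; king on a4.
In check: yes, from the black pawn on b5.
Legal moves: Kxb5, Kxa5, Kxb3, Ka3.
Count: 4.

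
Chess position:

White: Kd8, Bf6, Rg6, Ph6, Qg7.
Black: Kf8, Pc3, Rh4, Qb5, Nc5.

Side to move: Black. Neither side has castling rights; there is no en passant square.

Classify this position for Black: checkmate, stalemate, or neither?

checkmate

Black to move; black king on f8.
In check: yes, from the white queen on g7.
King squares — e7: attacked by Bf6; f7: attacked by Qg7; g7: attacked by Bf6; e8: attacked by Kd8; g8: attacked by Qg7.
Legal moves for Black: none.
In check with no legal moves → checkmate.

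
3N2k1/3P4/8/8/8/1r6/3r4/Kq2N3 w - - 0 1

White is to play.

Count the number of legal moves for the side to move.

0

White to move; king on a1.
In check: yes, from the black queen on b1.
Legal moves: none.
Count: 0.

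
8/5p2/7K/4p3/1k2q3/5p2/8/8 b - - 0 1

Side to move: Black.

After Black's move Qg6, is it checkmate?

After Qg6: white king on h6; in check: yes, from the black queen on g6.
King squares — g5: attacked by Qg6; h5: attacked by Qg6; g6: attacked by Pf7; g7: attacked by Qg6; h7: attacked by Qg6.
White has no legal moves → checkmate.

yes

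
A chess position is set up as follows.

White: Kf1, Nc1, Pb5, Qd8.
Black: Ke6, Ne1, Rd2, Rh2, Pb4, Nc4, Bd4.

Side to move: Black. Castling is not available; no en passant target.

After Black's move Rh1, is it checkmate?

yes

After Rh1: white king on f1; in check: yes, from the black rook on h1.
King squares — e1: attacked by Rh1; g1: attacked by Rh1; e2: attacked by Rd2; f2: attacked by Rd2; g2: attacked by Ne1.
White has no legal moves → checkmate.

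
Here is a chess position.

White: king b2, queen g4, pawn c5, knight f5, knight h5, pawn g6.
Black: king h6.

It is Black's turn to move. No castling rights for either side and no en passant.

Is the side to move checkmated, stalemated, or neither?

Black to move; black king on h6.
In check: yes, from the white knight on f5.
King squares — g5: attacked by Qg4; h5: attacked by Qg4; g6: attacked by Qg4; g7: attacked by Nf5; h7: attacked by Pg6.
Legal moves for Black: none.
In check with no legal moves → checkmate.

checkmate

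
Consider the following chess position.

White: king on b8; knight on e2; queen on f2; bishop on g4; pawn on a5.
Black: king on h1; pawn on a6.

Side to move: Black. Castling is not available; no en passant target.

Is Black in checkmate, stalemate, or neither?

stalemate

Black to move; black king on h1.
In check: no.
King squares — g1: attacked by Ne2; g2: attacked by Qf2; h2: attacked by Qf2.
Legal moves for Black: none.
Not in check and no legal moves → stalemate.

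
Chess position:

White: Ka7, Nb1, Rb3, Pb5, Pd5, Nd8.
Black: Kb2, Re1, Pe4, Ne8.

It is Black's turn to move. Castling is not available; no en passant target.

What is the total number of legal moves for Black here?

5

Black to move; king on b2.
In check: yes, from the white rook on b3.
Legal moves: Kxb3, Kc2, Ka2, Kc1, Ka1.
Count: 5.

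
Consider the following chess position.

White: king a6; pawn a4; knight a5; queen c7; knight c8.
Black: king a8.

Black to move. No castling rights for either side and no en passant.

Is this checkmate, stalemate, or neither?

stalemate

Black to move; black king on a8.
In check: no.
King squares — a7: attacked by Ka6; b7: attacked by Na5; b8: attacked by Qc7.
Legal moves for Black: none.
Not in check and no legal moves → stalemate.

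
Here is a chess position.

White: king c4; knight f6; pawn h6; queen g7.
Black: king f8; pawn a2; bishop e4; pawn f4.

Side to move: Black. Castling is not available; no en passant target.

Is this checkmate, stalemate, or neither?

Black to move; black king on f8.
In check: yes, from the white queen on g7.
King squares — e7: attacked by Qg7; f7: attacked by Qg7; g7: attacked by Ph6; e8: attacked by Nf6; g8: attacked by Nf6.
Legal moves for Black: none.
In check with no legal moves → checkmate.

checkmate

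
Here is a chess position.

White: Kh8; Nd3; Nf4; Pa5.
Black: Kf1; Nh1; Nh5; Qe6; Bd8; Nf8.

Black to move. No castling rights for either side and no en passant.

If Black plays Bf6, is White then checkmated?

After Bf6: white king on h8; in check: yes, from the black bishop on f6.
King squares — g7: attacked by Nh5; h7: attacked by Nf8; g8: attacked by Qe6.
White has no legal moves → checkmate.

yes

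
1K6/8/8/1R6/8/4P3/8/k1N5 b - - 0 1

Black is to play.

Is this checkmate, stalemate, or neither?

Black to move; black king on a1.
In check: no.
King squares — b1: attacked by Rb5; a2: attacked by Nc1; b2: attacked by Rb5.
Legal moves for Black: none.
Not in check and no legal moves → stalemate.

stalemate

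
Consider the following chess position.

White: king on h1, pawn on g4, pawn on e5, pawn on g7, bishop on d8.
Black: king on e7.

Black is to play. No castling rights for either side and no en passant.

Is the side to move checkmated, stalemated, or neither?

Black to move; black king on e7.
In check: yes, from the white bishop on d8.
King squares — d6: attacked by Pe5; e6: available; f6: attacked by Pe5; d7: available; f7: available; d8: available; e8: available; f8: attacked by Pg7.
Legal moves for Black: Ke8, Kxd8, Kf7, Kd7, Ke6.
Black is in check but has 5 legal moves → neither.

neither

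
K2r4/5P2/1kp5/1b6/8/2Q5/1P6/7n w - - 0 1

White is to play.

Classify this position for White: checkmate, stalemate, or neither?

White to move; white king on a8.
In check: yes, from the black rook on d8.
King squares — a7: attacked by Kb6; b7: attacked by Kb6; b8: attacked by Rd8.
Legal moves for White: none.
In check with no legal moves → checkmate.

checkmate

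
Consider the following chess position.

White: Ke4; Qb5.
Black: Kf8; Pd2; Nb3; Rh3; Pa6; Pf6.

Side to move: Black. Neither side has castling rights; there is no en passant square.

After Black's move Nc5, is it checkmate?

After Nc5: white king on e4; in check: yes, from the black knight on c5.
White has 5 legal replies: Kf5, Kd5, Kf4, Kd4, Qxc5+.
In check but a legal move exists → not checkmate.

no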